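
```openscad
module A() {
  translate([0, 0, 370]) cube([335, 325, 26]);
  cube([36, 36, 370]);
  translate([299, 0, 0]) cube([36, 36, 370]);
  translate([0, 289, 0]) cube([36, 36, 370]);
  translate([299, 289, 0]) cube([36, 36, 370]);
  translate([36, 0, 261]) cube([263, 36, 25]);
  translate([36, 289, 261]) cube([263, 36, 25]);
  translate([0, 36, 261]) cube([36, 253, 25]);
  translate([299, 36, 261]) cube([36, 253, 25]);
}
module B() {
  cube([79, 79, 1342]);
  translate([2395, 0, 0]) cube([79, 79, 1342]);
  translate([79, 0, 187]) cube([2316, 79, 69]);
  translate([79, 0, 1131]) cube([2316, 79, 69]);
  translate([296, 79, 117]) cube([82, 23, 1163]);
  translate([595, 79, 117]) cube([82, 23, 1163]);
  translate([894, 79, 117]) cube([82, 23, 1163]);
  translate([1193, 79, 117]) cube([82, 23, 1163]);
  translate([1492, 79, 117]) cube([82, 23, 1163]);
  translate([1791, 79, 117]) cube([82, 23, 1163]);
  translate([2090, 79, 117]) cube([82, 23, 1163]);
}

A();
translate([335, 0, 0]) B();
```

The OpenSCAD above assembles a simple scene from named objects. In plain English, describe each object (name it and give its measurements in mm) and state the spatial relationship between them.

A is a four-legged stool. The seat is a 335×325×26 mm slab whose top surface is at z = 396 mm; four square legs, each 36×36 mm in cross-section, run from the floor (z = 0) to the underside of the seat, each flush with a corner of the seat. Four stretchers, 36 mm wide and 25 mm tall, connect adjacent legs with their undersides at z = 261 mm, each running between the inner faces of the legs it joins and aligned with the legs' outer faces on the other axis.

B is a fence section. Two 79×79 mm posts, 1342 mm tall, stand on the floor with a clear span of 2316 mm between their inner faces. Two horizontal rails of 79×69 mm section span the gap between the posts with their undersides at z = 187 mm and z = 1131 mm, flush with the posts' −y face. 7 pickets, each 82 mm wide, 23 mm thick and 1163 mm tall, are fixed to the +y face of the rails with their bottoms at z = 117 mm, evenly spaced across the span with equal gaps (rounded down to the nearest mm) at the −x end and between each pair — any rounding remainder accumulates at the +x end.

The fence section is against the stool's +x side, with their −y faces flush.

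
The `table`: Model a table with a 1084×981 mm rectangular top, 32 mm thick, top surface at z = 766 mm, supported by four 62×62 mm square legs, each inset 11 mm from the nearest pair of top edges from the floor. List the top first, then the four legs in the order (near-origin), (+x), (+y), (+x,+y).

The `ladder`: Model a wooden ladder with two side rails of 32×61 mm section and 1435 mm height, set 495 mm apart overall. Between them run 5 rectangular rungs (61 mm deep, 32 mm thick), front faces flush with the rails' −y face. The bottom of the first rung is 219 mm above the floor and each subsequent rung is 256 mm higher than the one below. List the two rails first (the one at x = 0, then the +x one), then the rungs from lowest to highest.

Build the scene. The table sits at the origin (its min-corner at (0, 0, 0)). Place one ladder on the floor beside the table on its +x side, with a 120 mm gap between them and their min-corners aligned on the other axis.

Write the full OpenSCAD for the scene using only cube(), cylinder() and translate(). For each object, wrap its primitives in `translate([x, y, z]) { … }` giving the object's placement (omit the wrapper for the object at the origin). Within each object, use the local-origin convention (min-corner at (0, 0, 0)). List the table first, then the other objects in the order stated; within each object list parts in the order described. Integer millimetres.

translate([0, 0, 734]) cube([1084, 981, 32]);
translate([11, 11, 0]) cube([62, 62, 734]);
translate([1011, 11, 0]) cube([62, 62, 734]);
translate([11, 908, 0]) cube([62, 62, 734]);
translate([1011, 908, 0]) cube([62, 62, 734]);
translate([1204, 0, 0]) {
  cube([32, 61, 1435]);
  translate([463, 0, 0]) cube([32, 61, 1435]);
  translate([32, 0, 219]) cube([431, 61, 32]);
  translate([32, 0, 475]) cube([431, 61, 32]);
  translate([32, 0, 731]) cube([431, 61, 32]);
  translate([32, 0, 987]) cube([431, 61, 32]);
  translate([32, 0, 1243]) cube([431, 61, 32]);
}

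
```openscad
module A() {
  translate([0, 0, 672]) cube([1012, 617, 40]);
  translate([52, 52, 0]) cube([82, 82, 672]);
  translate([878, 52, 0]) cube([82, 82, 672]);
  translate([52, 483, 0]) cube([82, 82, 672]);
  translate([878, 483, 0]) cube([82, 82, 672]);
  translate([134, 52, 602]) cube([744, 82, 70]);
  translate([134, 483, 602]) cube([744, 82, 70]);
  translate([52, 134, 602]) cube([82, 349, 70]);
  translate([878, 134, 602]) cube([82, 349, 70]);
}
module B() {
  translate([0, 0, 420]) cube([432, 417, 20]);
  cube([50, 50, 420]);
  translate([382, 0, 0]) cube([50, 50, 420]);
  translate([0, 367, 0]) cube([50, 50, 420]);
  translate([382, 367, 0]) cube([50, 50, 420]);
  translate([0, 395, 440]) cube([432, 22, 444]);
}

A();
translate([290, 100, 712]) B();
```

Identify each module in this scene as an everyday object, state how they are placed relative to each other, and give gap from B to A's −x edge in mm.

The chair's min-x is at 290; the table's min-x is 0; gap = 290 mm.

A is a table. B is a chair. The chair is on top of the table, centred. The gap from the chair to the table's −x edge is 290 mm.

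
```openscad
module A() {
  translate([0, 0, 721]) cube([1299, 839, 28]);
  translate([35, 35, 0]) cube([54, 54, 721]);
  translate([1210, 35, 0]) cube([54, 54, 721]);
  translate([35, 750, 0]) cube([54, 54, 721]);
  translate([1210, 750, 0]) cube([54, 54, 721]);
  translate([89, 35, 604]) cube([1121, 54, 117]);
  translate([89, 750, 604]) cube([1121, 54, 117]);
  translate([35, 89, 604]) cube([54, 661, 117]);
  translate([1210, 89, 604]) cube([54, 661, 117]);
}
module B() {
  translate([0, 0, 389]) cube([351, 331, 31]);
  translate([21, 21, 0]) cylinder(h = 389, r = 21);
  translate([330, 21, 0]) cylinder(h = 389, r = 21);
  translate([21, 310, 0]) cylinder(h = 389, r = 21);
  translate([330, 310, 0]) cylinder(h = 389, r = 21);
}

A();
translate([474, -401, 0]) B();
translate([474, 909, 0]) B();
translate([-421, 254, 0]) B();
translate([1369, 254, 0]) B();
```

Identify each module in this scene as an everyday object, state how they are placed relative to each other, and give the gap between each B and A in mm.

Each stool's nearest face is 70 mm from the table's bounding box.

A is a table. B is a stool. Four stools sit around the table at the −y, +y, −x, +x sides. The gap between each stool and the table is 70 mm.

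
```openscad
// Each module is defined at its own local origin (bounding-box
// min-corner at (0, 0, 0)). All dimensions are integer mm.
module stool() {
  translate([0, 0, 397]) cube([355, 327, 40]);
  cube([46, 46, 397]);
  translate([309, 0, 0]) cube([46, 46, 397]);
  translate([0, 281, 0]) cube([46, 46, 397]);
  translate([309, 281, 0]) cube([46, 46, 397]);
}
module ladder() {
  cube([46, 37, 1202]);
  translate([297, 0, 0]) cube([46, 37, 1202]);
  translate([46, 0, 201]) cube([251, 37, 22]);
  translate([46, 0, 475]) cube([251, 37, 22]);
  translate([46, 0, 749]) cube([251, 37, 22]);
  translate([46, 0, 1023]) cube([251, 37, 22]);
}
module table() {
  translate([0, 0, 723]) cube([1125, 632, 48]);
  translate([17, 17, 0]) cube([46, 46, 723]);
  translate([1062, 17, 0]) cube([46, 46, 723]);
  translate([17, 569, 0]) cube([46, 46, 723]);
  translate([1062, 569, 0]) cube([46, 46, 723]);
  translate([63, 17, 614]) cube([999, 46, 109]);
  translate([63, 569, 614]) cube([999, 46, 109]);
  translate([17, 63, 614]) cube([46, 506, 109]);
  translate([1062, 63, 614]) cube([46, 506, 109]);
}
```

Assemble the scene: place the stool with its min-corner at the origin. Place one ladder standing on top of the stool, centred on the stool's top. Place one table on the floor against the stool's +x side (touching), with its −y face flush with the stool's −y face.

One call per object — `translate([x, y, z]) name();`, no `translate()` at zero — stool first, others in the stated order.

stool();
translate([6, 145, 437]) ladder();
translate([355, 0, 0]) table();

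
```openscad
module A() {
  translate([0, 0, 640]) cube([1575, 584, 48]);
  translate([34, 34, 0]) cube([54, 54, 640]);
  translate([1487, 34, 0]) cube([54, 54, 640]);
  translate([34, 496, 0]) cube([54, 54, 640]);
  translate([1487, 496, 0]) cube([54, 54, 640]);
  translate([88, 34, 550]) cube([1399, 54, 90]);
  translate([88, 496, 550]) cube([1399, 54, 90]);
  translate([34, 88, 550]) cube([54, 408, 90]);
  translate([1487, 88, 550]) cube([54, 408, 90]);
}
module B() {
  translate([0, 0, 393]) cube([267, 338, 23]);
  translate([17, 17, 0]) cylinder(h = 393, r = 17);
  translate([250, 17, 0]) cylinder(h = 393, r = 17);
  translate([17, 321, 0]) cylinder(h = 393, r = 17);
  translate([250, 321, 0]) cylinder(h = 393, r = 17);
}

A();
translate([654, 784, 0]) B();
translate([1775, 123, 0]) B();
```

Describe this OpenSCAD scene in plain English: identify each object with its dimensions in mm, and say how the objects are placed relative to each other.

A is a rectangular dining table. The top is 1575×584×48 mm with its upper surface at z = 688 mm. It stands on four 54×54 mm square legs, each inset 34 mm from the nearest pair of top edges, running from the floor to the underside of the top. Four apron rails, 54 mm thick and 90 mm tall, run between adjacent legs with their top edges flush with the underside of the top and their outer faces flush with the legs' outer faces.

B is a simple wooden stool: a rectangular seat 267 mm (x) by 338 mm (y), 23 mm thick, top face at z = 416 mm, on four round legs, each 34 mm in diameter. The legs rest on z = 0, each leg's axis is inset half a diameter from the nearest pair of seat edges (so the leg's bounding box is flush with the corner).

Two stools sit around the table at the +y, +x sides.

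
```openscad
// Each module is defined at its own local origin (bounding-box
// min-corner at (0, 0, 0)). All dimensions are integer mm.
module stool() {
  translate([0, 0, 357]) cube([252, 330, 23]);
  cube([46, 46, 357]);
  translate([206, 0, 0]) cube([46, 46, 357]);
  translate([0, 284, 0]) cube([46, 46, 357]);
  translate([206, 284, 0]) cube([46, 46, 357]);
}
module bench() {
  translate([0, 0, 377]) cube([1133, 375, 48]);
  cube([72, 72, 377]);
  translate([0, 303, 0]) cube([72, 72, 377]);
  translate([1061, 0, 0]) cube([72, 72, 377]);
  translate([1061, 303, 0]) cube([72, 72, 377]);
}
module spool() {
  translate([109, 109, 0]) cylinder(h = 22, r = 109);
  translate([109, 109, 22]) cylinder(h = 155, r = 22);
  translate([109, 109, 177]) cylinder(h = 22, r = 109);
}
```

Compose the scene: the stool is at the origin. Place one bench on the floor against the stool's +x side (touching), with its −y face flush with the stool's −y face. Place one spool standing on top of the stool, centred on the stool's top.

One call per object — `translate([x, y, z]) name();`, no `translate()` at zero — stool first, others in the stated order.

stool();
translate([252, 0, 0]) bench();
translate([17, 56, 380]) spool();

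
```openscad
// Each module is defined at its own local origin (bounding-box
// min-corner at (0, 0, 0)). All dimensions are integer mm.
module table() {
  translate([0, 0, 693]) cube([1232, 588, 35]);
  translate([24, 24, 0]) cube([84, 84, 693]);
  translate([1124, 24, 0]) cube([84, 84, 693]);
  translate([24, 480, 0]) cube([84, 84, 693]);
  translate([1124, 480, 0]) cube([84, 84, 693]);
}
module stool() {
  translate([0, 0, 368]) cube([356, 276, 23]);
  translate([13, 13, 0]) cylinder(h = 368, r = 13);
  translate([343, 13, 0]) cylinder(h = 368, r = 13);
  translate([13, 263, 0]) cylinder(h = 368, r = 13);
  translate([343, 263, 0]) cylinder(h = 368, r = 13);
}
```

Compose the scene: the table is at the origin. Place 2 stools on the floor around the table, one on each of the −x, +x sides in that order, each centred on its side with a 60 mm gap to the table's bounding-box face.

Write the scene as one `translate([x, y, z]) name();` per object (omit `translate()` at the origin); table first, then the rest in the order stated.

table();
translate([-416, 156, 0]) stool();
translate([1292, 156, 0]) stool();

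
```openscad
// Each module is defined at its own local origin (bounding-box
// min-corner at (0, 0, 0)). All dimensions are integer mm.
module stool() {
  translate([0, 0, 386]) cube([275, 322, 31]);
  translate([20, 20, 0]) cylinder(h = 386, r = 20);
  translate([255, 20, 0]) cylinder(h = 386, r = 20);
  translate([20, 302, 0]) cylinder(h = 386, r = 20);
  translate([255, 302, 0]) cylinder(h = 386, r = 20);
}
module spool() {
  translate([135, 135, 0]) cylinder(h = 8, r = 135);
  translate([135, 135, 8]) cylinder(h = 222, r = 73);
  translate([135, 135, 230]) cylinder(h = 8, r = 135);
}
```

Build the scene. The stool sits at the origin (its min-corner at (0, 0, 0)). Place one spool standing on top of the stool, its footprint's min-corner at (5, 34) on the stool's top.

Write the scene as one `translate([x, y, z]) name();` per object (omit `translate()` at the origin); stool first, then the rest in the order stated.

stool();
translate([5, 34, 417]) spool();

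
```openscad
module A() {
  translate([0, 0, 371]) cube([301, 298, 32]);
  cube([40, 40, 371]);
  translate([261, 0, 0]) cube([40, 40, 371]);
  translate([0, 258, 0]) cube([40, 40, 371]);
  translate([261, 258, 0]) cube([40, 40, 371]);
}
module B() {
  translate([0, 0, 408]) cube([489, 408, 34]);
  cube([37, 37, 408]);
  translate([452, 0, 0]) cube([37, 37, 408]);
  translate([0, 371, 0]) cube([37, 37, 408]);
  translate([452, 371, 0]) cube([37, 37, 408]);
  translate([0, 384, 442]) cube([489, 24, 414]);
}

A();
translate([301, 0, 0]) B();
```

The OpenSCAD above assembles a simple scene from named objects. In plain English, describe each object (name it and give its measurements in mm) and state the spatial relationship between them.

A is a simple wooden stool: a rectangular seat 301 mm (x) by 298 mm (y), 32 mm thick, top face at z = 403 mm, on four square legs, each 40×40 mm in cross-section. The legs rest on z = 0, each flush with a corner of the seat.

B is a chair: 489×408 mm seat, 34 mm thick, top at z = 442 mm, on four 37 mm square corner legs flush with the seat edges. A 24 mm thick backrest slab spans the full seat width, extending 414 mm above the seat top, its back face flush with the seat's +y edge.

The chair is against the stool's +x side, with their −y faces flush.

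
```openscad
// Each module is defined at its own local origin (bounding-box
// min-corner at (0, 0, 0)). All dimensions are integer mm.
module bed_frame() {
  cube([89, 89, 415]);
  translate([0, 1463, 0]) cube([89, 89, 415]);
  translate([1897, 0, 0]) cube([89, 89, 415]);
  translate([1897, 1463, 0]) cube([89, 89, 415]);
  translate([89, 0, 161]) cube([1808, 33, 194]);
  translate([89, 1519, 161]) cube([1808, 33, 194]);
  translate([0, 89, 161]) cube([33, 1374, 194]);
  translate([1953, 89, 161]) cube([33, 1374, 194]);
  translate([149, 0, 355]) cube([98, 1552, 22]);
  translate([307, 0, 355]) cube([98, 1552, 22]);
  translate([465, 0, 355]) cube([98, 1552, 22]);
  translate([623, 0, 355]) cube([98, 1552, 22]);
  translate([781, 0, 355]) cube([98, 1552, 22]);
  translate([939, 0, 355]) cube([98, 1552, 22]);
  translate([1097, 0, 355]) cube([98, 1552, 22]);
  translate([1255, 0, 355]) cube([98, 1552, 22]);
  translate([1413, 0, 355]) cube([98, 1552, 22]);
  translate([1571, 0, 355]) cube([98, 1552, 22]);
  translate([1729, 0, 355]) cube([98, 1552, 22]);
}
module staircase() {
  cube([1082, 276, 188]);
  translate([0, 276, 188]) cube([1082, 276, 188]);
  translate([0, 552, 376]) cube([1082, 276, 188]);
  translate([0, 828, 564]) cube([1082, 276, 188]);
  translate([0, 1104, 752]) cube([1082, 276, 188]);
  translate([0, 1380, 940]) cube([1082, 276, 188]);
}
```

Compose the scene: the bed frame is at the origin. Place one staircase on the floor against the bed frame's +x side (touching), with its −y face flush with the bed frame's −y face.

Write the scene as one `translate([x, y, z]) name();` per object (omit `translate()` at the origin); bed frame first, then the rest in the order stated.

bed_frame();
translate([1986, 0, 0]) staircase();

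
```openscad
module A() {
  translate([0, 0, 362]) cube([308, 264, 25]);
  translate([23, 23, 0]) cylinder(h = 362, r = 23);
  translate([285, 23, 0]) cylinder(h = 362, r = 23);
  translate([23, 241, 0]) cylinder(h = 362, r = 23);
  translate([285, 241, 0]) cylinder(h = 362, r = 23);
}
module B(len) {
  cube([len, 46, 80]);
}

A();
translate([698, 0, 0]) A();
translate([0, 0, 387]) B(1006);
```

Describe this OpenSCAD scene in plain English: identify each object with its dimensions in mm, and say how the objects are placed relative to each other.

A is a four-legged stool. The seat is a 308×264×25 mm slab whose top surface is at z = 387 mm; four round legs, each 46 mm in diameter, run from the floor (z = 0) to the underside of the seat, each leg's axis is inset half a diameter from the nearest pair of seat edges (so the leg's bounding box is flush with the corner).

B is a rectangular beam 1006 mm long (x), 46 mm deep (y), 80 mm thick (z).

The beam spans the tops of two stools placed 390 mm apart, resting at z = 387 mm.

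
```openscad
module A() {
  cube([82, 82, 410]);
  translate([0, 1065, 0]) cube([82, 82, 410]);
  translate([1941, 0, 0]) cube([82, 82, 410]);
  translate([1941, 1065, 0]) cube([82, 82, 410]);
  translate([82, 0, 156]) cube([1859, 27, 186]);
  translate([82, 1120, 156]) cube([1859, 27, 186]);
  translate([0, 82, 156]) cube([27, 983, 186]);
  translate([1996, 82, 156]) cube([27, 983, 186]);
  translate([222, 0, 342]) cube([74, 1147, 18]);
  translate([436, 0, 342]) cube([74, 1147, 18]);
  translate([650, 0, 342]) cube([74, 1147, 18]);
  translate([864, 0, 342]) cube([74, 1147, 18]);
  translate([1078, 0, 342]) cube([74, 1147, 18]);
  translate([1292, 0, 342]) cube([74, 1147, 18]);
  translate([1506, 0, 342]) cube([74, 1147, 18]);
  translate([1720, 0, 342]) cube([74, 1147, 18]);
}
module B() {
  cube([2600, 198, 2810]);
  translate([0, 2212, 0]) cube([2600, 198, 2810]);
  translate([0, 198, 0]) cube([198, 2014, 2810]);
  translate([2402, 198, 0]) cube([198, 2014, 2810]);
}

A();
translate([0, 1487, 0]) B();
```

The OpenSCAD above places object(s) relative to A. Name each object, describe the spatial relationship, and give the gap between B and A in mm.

A is a bed frame. B is a house frame. The house frame is on the floor beside the bed frame on its +y side. The gap between the house frame and the bed frame is 340 mm.

The house frame's nearest face is 340 mm from the bed frame's +y face.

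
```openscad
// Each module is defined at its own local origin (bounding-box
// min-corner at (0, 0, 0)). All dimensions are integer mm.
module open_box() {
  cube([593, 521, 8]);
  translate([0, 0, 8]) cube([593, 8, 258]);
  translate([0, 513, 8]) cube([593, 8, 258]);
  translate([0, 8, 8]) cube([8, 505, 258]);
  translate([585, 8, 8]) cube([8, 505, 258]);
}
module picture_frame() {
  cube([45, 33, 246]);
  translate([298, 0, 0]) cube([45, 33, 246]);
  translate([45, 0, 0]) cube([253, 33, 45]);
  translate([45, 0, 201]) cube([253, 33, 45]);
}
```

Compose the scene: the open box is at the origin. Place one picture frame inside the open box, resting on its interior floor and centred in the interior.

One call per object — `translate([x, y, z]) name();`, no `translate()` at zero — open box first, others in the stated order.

open_box();
translate([125, 244, 8]) picture_frame();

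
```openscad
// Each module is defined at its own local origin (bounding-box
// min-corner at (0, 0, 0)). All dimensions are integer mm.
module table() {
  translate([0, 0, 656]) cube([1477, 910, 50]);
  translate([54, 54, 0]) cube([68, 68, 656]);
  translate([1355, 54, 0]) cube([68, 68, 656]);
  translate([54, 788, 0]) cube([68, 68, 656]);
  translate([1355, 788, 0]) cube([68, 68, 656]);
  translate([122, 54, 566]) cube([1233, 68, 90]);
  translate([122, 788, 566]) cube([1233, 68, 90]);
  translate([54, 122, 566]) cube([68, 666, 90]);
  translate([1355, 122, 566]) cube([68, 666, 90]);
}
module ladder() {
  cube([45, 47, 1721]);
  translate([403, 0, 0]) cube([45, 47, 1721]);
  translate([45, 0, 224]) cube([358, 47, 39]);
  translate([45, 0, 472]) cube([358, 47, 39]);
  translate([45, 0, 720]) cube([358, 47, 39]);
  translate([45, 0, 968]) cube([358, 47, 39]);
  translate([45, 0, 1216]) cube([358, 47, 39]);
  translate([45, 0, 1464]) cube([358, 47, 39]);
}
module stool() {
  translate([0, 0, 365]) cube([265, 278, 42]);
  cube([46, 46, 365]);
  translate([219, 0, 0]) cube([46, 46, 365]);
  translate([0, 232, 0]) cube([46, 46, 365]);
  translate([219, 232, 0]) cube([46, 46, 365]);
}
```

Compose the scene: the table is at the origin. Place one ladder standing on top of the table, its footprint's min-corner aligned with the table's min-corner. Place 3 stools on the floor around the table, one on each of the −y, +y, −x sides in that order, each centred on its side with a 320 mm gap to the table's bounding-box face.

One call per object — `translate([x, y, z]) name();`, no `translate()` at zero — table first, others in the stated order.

table();
translate([0, 0, 706]) ladder();
translate([606, -598, 0]) stool();
translate([606, 1230, 0]) stool();
translate([-585, 316, 0]) stool();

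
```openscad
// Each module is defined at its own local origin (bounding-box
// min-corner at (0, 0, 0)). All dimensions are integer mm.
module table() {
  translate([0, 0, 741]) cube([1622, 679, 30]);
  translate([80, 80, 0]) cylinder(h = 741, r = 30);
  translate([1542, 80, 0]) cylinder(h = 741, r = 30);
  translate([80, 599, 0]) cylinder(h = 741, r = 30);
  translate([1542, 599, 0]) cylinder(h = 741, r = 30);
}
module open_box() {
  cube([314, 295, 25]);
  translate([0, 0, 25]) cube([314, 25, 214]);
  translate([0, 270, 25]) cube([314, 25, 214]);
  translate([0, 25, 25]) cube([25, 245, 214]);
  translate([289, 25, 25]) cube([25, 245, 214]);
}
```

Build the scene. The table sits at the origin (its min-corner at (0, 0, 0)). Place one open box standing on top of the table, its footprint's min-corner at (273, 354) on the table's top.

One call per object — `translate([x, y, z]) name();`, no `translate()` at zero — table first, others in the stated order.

table();
translate([273, 354, 771]) open_box();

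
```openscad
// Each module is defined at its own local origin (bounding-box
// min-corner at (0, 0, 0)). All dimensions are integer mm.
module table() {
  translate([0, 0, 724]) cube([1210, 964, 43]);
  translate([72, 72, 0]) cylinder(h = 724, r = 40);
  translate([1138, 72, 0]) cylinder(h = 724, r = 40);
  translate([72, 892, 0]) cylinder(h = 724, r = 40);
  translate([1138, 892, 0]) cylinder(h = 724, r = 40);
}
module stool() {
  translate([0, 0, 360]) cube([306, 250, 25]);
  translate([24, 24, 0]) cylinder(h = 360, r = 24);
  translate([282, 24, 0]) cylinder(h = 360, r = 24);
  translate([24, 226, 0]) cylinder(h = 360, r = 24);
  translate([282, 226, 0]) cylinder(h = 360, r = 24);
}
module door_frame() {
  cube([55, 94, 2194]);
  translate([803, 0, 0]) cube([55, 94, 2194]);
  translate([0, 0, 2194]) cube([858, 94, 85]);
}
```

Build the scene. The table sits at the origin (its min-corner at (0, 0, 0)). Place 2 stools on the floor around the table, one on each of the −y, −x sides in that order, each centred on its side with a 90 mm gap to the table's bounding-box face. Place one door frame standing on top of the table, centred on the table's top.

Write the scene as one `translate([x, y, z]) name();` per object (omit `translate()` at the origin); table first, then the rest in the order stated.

table();
translate([452, -340, 0]) stool();
translate([-396, 357, 0]) stool();
translate([176, 435, 767]) door_frame();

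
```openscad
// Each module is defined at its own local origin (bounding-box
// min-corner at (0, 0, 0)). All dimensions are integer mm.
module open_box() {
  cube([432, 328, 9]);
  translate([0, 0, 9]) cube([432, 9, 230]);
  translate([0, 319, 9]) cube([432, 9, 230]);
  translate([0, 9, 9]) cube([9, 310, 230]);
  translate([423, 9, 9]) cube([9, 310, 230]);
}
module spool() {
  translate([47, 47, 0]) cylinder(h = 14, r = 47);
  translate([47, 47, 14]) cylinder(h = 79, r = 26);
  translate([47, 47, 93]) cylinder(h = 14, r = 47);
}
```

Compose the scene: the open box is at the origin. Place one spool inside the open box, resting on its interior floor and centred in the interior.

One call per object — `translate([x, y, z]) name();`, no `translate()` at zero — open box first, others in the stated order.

open_box();
translate([169, 117, 9]) spool();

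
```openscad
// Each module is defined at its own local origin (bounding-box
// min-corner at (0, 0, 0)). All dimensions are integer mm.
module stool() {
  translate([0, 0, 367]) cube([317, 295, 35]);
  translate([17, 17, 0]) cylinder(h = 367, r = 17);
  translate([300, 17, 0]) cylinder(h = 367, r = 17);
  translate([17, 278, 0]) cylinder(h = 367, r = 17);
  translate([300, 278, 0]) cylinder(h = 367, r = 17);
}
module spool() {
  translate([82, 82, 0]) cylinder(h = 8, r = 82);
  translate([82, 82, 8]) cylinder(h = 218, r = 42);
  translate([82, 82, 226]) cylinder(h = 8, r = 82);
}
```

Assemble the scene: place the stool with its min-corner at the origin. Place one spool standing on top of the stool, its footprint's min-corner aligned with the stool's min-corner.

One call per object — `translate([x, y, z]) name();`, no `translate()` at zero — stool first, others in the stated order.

stool();
translate([0, 0, 402]) spool();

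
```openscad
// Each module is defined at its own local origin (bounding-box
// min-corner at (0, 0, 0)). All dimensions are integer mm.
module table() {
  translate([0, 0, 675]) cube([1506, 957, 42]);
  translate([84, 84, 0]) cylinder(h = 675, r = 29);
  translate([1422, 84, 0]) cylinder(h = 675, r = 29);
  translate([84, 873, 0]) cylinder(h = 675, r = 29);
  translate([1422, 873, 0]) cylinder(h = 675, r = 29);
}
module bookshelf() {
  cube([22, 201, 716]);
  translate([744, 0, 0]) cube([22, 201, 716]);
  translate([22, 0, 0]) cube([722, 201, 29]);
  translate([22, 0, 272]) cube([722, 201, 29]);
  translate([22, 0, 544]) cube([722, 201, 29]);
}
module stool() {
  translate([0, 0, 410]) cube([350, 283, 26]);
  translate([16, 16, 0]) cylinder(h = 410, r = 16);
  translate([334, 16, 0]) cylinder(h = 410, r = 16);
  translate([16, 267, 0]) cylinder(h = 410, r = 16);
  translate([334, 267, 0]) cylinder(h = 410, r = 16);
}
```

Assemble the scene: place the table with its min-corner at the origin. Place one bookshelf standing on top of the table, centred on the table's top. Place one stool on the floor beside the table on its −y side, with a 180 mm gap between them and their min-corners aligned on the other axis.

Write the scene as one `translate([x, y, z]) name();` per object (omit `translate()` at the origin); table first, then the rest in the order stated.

table();
translate([370, 378, 717]) bookshelf();
translate([0, -463, 0]) stool();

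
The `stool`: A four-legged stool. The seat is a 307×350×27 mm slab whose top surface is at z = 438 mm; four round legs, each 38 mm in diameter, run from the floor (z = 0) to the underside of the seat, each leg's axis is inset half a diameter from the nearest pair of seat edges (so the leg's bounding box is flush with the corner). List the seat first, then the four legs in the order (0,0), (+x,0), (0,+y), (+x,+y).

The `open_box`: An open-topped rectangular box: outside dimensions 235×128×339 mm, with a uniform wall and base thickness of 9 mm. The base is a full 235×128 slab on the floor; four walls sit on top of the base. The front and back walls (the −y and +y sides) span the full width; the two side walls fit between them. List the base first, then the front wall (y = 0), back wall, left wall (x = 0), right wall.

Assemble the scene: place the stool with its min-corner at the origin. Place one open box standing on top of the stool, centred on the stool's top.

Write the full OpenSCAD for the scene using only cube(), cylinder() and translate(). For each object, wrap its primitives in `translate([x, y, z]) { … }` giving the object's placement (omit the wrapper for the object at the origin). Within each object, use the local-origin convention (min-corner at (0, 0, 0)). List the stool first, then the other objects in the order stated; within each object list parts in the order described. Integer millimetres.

translate([0, 0, 411]) cube([307, 350, 27]);
translate([19, 19, 0]) cylinder(h = 411, r = 19);
translate([288, 19, 0]) cylinder(h = 411, r = 19);
translate([19, 331, 0]) cylinder(h = 411, r = 19);
translate([288, 331, 0]) cylinder(h = 411, r = 19);
translate([36, 111, 438]) {
  cube([235, 128, 9]);
  translate([0, 0, 9]) cube([235, 9, 330]);
  translate([0, 119, 9]) cube([235, 9, 330]);
  translate([0, 9, 9]) cube([9, 110, 330]);
  translate([226, 9, 9]) cube([9, 110, 330]);
}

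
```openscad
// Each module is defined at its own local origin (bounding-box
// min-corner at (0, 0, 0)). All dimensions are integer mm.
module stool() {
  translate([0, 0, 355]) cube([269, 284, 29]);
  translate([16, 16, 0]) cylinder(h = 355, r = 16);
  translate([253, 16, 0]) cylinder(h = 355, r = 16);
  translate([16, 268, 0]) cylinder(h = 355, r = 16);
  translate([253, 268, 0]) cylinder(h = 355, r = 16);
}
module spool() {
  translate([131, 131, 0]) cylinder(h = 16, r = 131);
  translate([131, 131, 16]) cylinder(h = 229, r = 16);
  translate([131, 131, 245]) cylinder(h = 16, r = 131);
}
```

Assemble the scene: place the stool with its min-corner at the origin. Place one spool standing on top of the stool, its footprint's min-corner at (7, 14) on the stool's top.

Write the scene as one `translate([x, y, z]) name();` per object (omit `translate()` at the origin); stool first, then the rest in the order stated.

stool();
translate([7, 14, 384]) spool();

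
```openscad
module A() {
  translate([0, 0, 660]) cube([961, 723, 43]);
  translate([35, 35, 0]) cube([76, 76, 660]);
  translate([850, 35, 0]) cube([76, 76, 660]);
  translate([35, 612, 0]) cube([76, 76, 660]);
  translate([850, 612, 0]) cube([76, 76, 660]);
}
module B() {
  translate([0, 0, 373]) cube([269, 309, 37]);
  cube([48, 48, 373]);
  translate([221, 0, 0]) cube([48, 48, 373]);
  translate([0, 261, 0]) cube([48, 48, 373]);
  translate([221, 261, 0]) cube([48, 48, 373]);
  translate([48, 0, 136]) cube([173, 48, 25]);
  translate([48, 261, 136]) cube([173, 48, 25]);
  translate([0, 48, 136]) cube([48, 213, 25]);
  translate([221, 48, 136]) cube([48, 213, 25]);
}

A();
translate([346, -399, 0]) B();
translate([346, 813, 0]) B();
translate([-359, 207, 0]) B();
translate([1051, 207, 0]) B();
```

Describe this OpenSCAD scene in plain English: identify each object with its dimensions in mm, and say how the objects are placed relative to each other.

A is a table: top 961 mm (x) × 723 mm (y), 43 mm thick, upper face at z = 703 mm, on four 76×76 mm square legs, each inset 35 mm from the nearest pair of top edges, running from z = 0 to the bottom of the top.

B is a four-legged stool. The seat is a 269×309×37 mm slab whose top surface is at z = 410 mm; four square legs, each 48×48 mm in cross-section, run from the floor (z = 0) to the underside of the seat, each flush with a corner of the seat. Four stretchers, 48 mm wide and 25 mm tall, connect adjacent legs with their undersides at z = 136 mm, each running between the inner faces of the legs it joins and aligned with the legs' outer faces on the other axis.

Four stools sit around the table at the −y, +y, −x, +x sides.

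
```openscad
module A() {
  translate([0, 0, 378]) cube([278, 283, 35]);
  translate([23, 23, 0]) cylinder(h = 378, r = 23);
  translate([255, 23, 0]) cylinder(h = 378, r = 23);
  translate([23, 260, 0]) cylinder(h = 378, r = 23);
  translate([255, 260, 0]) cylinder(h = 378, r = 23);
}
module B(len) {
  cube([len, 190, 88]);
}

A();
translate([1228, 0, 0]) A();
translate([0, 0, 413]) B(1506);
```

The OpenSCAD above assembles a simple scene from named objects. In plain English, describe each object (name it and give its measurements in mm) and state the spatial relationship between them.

A is a simple wooden stool: a rectangular seat 278 mm (x) by 283 mm (y), 35 mm thick, top face at z = 413 mm, on four round legs, each 46 mm in diameter. The legs rest on z = 0, each leg's axis is inset half a diameter from the nearest pair of seat edges (so the leg's bounding box is flush with the corner).

B is a rectangular beam 1506 mm long (x), 190 mm deep (y), 88 mm thick (z).

The beam spans the tops of two stools placed 950 mm apart, resting at z = 413 mm.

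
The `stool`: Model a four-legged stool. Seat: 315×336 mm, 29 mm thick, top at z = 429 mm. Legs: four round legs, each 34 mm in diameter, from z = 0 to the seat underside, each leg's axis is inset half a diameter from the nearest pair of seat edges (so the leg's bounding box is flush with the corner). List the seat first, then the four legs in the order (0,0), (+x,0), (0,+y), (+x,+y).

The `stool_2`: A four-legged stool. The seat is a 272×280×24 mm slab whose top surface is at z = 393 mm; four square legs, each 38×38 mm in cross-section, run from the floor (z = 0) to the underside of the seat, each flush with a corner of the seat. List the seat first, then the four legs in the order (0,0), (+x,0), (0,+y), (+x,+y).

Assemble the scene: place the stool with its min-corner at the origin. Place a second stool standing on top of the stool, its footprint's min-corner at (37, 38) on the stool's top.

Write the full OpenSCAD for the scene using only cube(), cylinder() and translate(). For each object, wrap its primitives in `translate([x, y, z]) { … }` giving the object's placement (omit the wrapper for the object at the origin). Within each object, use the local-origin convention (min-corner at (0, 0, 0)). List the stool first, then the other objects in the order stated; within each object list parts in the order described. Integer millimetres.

translate([0, 0, 400]) cube([315, 336, 29]);
translate([17, 17, 0]) cylinder(h = 400, r = 17);
translate([298, 17, 0]) cylinder(h = 400, r = 17);
translate([17, 319, 0]) cylinder(h = 400, r = 17);
translate([298, 319, 0]) cylinder(h = 400, r = 17);
translate([37, 38, 429]) {
  translate([0, 0, 369]) cube([272, 280, 24]);
  cube([38, 38, 369]);
  translate([234, 0, 0]) cube([38, 38, 369]);
  translate([0, 242, 0]) cube([38, 38, 369]);
  translate([234, 242, 0]) cube([38, 38, 369]);
}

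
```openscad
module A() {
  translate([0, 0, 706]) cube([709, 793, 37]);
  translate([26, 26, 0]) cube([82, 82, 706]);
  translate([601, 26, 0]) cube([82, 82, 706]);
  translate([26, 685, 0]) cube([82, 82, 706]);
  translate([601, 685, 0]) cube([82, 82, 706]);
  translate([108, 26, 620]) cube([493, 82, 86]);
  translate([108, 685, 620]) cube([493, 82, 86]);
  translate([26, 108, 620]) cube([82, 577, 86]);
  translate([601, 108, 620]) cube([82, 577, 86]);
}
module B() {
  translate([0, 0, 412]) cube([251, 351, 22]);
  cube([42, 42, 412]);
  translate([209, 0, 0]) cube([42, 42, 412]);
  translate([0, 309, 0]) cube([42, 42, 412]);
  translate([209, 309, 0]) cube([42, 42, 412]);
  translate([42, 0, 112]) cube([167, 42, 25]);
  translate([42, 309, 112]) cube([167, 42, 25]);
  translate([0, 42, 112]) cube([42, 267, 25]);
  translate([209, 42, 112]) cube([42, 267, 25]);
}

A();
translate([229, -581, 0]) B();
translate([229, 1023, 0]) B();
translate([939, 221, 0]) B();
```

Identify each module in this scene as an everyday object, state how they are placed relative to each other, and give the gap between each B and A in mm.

Each stool's nearest face is 230 mm from the table's bounding box.

A is a table. B is a stool. Three stools sit around the table at the −y, +y, +x sides. The gap between each stool and the table is 230 mm.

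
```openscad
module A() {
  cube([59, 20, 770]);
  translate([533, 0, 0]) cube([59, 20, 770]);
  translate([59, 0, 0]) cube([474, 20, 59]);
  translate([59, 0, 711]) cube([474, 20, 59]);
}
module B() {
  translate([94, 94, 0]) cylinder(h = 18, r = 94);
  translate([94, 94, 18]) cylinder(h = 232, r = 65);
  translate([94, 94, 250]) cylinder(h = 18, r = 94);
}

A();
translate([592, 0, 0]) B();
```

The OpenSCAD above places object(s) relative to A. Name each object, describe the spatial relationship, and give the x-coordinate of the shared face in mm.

A is a picture frame. B is a spool. The spool is against the picture frame's +x side, with their −y faces flush. The x-coordinate of the shared face is 592 mm.

The picture frame's +x face and the spool's −x face are both at x = 592 mm.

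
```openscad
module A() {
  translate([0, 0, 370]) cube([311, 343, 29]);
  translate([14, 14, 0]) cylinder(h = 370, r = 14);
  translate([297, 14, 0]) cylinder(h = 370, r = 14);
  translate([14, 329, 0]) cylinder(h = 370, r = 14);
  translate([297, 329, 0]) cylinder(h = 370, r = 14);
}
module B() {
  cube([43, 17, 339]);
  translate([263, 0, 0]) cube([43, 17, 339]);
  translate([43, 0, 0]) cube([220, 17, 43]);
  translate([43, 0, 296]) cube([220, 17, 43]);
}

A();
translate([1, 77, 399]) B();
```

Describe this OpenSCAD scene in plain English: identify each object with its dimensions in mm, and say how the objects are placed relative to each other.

A is a four-legged stool. The seat is 311×343 mm, 29 mm thick, top at z = 399 mm. It stands on four round legs, each 28 mm in diameter, from z = 0 to the seat underside, each leg's axis is inset half a diameter from the nearest pair of seat edges (so the leg's bounding box is flush with the corner).

B is a picture frame with a 220×253 mm rectangular opening (x by z) and a uniform 43 mm border on every side. Frame depth is 17 mm along y. It is built from two vertical stiles running the full outside height and two horizontal rails spanning the gap between the stiles.

The picture frame is on top of the stool.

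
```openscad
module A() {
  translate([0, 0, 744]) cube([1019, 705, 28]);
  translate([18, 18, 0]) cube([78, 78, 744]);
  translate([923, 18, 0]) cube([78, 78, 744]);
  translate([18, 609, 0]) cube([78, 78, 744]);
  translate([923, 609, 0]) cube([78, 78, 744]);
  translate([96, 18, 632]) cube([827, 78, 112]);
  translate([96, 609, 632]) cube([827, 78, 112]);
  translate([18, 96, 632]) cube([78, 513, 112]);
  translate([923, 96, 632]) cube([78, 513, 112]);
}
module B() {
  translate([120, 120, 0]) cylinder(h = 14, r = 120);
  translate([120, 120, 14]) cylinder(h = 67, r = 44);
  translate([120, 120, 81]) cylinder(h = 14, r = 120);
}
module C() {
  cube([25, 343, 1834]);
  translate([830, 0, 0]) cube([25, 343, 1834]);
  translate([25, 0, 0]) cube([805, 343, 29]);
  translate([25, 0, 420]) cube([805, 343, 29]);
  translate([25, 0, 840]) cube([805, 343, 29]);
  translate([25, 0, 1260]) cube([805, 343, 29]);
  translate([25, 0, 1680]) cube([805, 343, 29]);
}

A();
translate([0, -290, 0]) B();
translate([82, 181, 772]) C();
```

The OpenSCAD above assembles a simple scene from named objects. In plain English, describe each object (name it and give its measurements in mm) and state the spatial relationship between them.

A is a table: top 1019 mm (x) × 705 mm (y), 28 mm thick, upper face at z = 772 mm, on four 78×78 mm square legs, each inset 18 mm from the nearest pair of top edges, running from z = 0 to the bottom of the top. Four apron rails, 78 mm thick and 112 mm tall, run between adjacent legs with their top edges flush with the underside of the top and their outer faces flush with the legs' outer faces.

B is a spool: two coaxial disc flanges of radius 120 mm and thickness 14 mm, joined by a core cylinder of radius 44 mm and height 67 mm. The lower flange rests on z = 0 and the three cylinders share a vertical axis.

C is an open bookshelf. Two side panels, each 25 mm thick, 343 mm deep and 1834 mm tall, stand 855 mm apart (outside-to-outside). Between them sit 5 shelves, each 29 mm thick and 343 mm deep, spanning the full gap between the sides. The bottom shelf rests on the floor (its underside at z = 0) and the clear gap between one shelf's top and the next shelf's underside is 391 mm.

The spool is on the floor beside the table on its −y side. The bookshelf is on top of the table, centred.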